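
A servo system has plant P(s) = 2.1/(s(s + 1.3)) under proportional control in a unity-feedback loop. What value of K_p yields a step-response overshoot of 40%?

From %OS = 100·exp(−πζ/√(1−ζ²)) = 40%, ζ = −ln(0.4)/√(π²+ln²(0.4)) = 0.28.
Characteristic equation s² + 1.3s + 2.1K_p = 0 gives ζ = 1.3/(2√(2.1K_p)).
Setting ζ = 0.28: √(2.1K_p) = 1.3/(2·0.28) = 2.321, so K_p = 5.389/2.1 = 2.57.

K_p = 2.57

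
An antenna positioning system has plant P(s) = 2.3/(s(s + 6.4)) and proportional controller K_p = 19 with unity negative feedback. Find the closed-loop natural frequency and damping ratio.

ω_n = 6.61 rad/s, ζ = 0.484

1 + K_p·P(s) = 0 gives s² + 6.4s + 43.7 = 0.
So ω_n² = 43.7 ⇒ ω_n = 6.611 rad/s, and ζ = 6.4/(2ω_n) = 0.484.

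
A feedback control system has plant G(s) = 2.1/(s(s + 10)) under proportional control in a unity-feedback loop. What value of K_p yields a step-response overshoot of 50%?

K_p = 256

From %OS = 100·exp(−πζ/√(1−ζ²)) = 50%, ζ = −ln(0.5)/√(π²+ln²(0.5)) = 0.2155.
Characteristic equation s² + 10s + 2.1K_p = 0 gives ζ = 10/(2√(2.1K_p)).
Setting ζ = 0.2155: √(2.1K_p) = 10/(2·0.2155) = 23.21, so K_p = 538.6/2.1 = 256.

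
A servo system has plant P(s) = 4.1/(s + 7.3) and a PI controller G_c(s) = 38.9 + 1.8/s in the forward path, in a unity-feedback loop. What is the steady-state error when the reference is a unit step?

The open loop G_c(s)P(s) has a pole at the origin (type 1), so the static position error constant is infinite and e_ss = 1/(1+∞) = 0.

0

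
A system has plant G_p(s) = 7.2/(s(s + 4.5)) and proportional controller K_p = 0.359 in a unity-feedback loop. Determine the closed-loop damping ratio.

ζ = 1.4

With unity feedback the closed-loop characteristic equation is s² + 4.5s + 0.359·7.2 = s² + 4.5s + 2.585 = 0.
Matching s² + 2ζω_n s + ω_n²: ω_n = √2.585 = 1.608 rad/s and 2ζω_n = 4.5, so ζ = 4.5/(2·1.608) = 1.4.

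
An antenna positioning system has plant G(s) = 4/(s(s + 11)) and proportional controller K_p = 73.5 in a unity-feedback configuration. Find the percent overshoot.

From 1 + K_pG(s) = 0: s² + 11s + 294 = 0 ⇒ ω_n = 17.15, ζ = 0.3208.
%OS = 100·exp(−πζ/√(1−ζ²)) = 100·exp(−π·0.3208/√0.8971) = 34.5%.

34.5%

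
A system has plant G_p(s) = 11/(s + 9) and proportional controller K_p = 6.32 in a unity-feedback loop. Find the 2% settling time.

T_s ≈ 0.0509 s

Closed-loop transfer function: T(s) = K_p·G_p(s)/(1 + K_p·G_p(s)) = 69.52/(s + 9 + 69.52) = 69.52/(s + 78.52).
Time constant τ = 1/78.52 = 0.01274 s, so the 2% settling time is about 4τ = 0.0509 s.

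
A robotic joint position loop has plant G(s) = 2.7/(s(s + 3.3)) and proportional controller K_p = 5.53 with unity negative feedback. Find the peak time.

From 1 + K_pG(s) = 0: s² + 3.3s + 14.93 = 0 ⇒ ω_n = 3.864, ζ = 0.427.
Damped frequency ω_d = ω_n√(1−ζ²) = 3.494 rad/s, so peak time T_p = π/ω_d = 0.899 s.

T_p = 0.899 s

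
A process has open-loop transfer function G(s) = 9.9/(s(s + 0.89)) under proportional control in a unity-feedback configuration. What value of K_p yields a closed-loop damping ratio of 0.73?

K_p = 0.0375

Closed-loop characteristic equation: s² + 0.89s + K_p·9.9 = 0.
So ω_n = √(9.9K_p) and 2ζω_n = 0.89, giving ζ = 0.89/(2√(9.9K_p)).
Setting ζ = 0.73: √(9.9K_p) = 0.89/(2·0.73) = 0.6096, so K_p = 0.3716/9.9 = 0.0375.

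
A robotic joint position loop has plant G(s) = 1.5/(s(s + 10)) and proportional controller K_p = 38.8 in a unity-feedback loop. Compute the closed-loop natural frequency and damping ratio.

With unity feedback the closed-loop characteristic equation is s² + 10s + 38.8·1.5 = s² + 10s + 58.2 = 0.
Matching s² + 2ζω_n s + ω_n²: ω_n = √58.2 = 7.629 rad/s and 2ζω_n = 10, so ζ = 10/(2·7.629) = 0.655.

ω_n = 7.63 rad/s, ζ = 0.655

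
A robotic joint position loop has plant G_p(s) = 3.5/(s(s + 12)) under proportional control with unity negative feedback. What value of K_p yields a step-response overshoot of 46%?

K_p = 179

From %OS = 100·exp(−πζ/√(1−ζ²)) = 46%, ζ = −ln(0.46)/√(π²+ln²(0.46)) = 0.24.
Characteristic equation s² + 12s + 3.5K_p = 0 gives ζ = 12/(2√(3.5K_p)).
Setting ζ = 0.24: √(3.5K_p) = 12/(2·0.24) = 25, so K_p = 625.2/3.5 = 179.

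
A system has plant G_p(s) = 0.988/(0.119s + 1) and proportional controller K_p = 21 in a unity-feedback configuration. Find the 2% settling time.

Closed loop: T(s) = K_p·G_p/(1+K_p·G_p) = 20.75/(0.119s + 1 + 20.75), with pole at s = −(1 + 20.75)/0.119 = −182.8.
τ = 1/182.8 = 0.005472 s, so 2% settling time ≈ 4τ = 0.0219 s.

T_s ≈ 0.0219 s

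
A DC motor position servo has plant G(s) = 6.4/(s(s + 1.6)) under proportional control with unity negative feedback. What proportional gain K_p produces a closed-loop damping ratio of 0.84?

K_p = 0.142

Closed-loop characteristic equation: s² + 1.6s + K_p·6.4 = 0.
So ω_n = √(6.4K_p) and 2ζω_n = 1.6, giving ζ = 1.6/(2√(6.4K_p)).
Setting ζ = 0.84: √(6.4K_p) = 1.6/(2·0.84) = 0.9524, so K_p = 0.907/6.4 = 0.142.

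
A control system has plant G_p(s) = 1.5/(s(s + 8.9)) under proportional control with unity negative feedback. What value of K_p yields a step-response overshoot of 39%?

From %OS = 100·exp(−πζ/√(1−ζ²)) = 39%, ζ = −ln(0.39)/√(π²+ln²(0.39)) = 0.2871.
Characteristic equation s² + 8.9s + 1.5K_p = 0 gives ζ = 8.9/(2√(1.5K_p)).
Setting ζ = 0.2871: √(1.5K_p) = 8.9/(2·0.2871) = 15.5, so K_p = 240.2/1.5 = 160.

K_p = 160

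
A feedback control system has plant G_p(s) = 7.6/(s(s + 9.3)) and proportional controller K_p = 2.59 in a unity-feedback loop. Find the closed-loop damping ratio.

1 + K_p·G_p(s) = 0 gives s² + 9.3s + 19.68 = 0.
So ω_n² = 19.68 ⇒ ω_n = 4.437 rad/s, and ζ = 9.3/(2ω_n) = 1.05.

ζ = 1.05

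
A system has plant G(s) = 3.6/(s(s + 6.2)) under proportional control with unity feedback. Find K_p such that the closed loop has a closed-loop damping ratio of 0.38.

K_p = 18.5

Closed-loop characteristic equation: s² + 6.2s + K_p·3.6 = 0.
So ω_n = √(3.6K_p) and 2ζω_n = 6.2, giving ζ = 6.2/(2√(3.6K_p)).
Setting ζ = 0.38: √(3.6K_p) = 6.2/(2·0.38) = 8.158, so K_p = 66.55/3.6 = 18.5.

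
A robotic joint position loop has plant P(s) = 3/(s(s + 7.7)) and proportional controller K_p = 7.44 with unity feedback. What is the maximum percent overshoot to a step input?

Closed-loop characteristic equation: s² + 7.7s + 22.32 = 0, so ω_n = 4.724 rad/s and ζ = 7.7/(2·4.724) = 0.8149.
%OS = 100·exp(−πζ/√(1−ζ²)) = 100·exp(−π·0.8149/√0.3359) = 1.21%.

1.21%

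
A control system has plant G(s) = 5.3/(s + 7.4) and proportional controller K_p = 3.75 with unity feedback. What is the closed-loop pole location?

s = -27.27

Closed-loop transfer function: T(s) = K_p·G(s)/(1 + K_p·G(s)) = 19.88/(s + 7.4 + 19.88) = 19.88/(s + 27.27).
The closed-loop pole is at s = −27.27.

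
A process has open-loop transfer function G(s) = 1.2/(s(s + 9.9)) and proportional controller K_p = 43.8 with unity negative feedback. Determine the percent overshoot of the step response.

5.31%

The closed-loop denominator s² + 9.9s + 52.56 gives ω_n = √52.56 = 7.25 and ζ = 9.9/(2ω_n) = 0.6828.
%OS = 100·exp(−πζ/√(1−ζ²)) = 100·exp(−π·0.6828/√0.5338) = 5.31%.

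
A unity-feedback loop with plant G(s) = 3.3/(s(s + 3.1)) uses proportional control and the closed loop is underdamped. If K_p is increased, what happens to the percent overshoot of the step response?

increase

ζ = 3.1/(2√(3.3K_p)) decreases as K_p grows; lower damping means more overshoot.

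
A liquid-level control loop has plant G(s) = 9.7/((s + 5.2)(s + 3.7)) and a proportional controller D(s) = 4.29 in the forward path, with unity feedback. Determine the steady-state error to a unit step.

0.316

The loop is type 0. Static position error constant K_pos = D(0)·G(0) = 4.29·0.5042 = 2.163.
Steady-state error to a unit step: e_ss = 1/(1+K_pos) = 1/3.163 = 0.316.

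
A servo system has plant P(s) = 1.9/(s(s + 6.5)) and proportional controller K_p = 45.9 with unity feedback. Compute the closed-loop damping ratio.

ζ = 0.348

The closed-loop denominator is s(s+6.5) + 45.9·1.9 = s² + 6.5s + 87.21.
So ω_n² = 87.21 ⇒ ω_n = 9.339 rad/s, and ζ = 6.5/(2ω_n) = 0.348.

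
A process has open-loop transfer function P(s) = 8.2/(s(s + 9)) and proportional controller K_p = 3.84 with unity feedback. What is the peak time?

T_p = 0.937 s

Closed-loop characteristic equation: s² + 9s + 31.49 = 0, so ω_n = 5.611 rad/s and ζ = 9/(2·5.611) = 0.8019.
Damped frequency ω_d = ω_n√(1−ζ²) = 3.352 rad/s, so peak time T_p = π/ω_d = 0.937 s.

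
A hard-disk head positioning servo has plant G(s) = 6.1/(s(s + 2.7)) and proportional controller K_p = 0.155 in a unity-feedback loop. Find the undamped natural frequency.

The closed-loop denominator is s(s+2.7) + 0.155·6.1 = s² + 2.7s + 0.9455.
So ω_n² = 0.9455 ⇒ ω_n = 0.9724 rad/s, and ζ = 2.7/(2ω_n) = 1.39.

ω_n = 0.972 rad/s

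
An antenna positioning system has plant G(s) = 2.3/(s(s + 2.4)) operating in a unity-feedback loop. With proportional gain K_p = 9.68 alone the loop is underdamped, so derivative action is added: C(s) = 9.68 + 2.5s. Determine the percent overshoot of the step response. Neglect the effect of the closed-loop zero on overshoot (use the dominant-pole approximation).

Forward path: (9.68 + 2.5s)·2.3/(s(s+2.4)). The closed-loop characteristic equation is s² + (2.4 + 2.3·2.5)s + 2.3·9.68 = 0.
That is s² + 8.15s + 22.26 = 0, so ω_n = 4.718 rad/s and ζ = 8.15/(2·4.718) = 0.8636.
%OS = 100·exp(−πζ/√(1−ζ²)) = 0.46%.

0.46%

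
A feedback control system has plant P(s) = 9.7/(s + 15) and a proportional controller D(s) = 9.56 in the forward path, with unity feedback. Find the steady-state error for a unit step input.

The loop is type 0. Static position error constant K_pos = D(0)·P(0) = 9.56·0.6467 = 6.182.
Steady-state error to a unit step: e_ss = 1/(1+K_pos) = 1/7.182 = 0.139.

0.139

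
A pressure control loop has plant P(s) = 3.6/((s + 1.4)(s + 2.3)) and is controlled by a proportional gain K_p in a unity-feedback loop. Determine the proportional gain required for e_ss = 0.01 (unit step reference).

K_p = 88.5

Steady-state error for a unit step on this type-0 loop is 1/(1 + K_p·P(0)).
P(0) = 1.118. Require 1/(1 + K_p·1.118) = 0.01, so 1 + 1.118·K_p = 100.
K_p = (100 − 1)/1.118 = 88.5.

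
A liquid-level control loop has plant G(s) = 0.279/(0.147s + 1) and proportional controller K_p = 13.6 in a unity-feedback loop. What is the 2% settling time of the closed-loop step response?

T_s ≈ 0.123 s

Closed loop: T(s) = K_p·G/(1+K_p·G) = 3.794/(0.147s + 1 + 3.794), with pole at s = −(1 + 3.794)/0.147 = −32.61.
τ = 1/32.61 = 0.03066 s, so 2% settling time ≈ 4τ = 0.123 s.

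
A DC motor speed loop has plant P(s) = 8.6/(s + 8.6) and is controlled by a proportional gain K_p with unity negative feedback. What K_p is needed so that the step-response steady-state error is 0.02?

The loop is type 0, so e_ss(step) = 1/(1 + K_pos) with K_pos = K_p·P(0).
P(0) = 1. Require 1/(1 + K_p·1) = 0.02, so 1 + 1·K_p = 50.
K_p = (50 − 1)/1 = 49.

K_p = 49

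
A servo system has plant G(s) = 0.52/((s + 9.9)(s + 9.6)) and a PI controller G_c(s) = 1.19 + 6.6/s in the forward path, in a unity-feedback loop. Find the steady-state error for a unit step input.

The open loop G_c(s)G(s) has a pole at the origin (type 1), so the static position error constant is infinite and e_ss = 1/(1+∞) = 0.

0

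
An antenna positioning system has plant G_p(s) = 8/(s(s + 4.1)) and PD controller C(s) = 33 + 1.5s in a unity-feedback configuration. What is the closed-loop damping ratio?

ζ = 0.495

Forward path: (33 + 1.5s)·8/(s(s+4.1)). The closed-loop characteristic equation is s² + (4.1 + 8·1.5)s + 8·33 = 0.
That is s² + 16.1s + 264 = 0, so ω_n = 16.25 rad/s and ζ = 16.1/(2·16.25) = 0.4954.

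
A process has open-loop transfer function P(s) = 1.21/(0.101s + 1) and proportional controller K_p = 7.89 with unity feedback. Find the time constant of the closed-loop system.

τ = 0.00958 s

Closed loop: T(s) = K_p·P/(1+K_p·P) = 9.547/(0.101s + 1 + 9.547), with pole at s = −(1 + 9.547)/0.101 = −104.4.
Closed-loop time constant τ = 1/104.4 = 0.00958 s.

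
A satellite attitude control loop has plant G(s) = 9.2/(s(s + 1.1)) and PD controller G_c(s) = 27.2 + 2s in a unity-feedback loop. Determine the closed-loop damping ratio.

ζ = 0.616

Forward path: (27.2 + 2s)·9.2/(s(s+1.1)). The closed-loop characteristic equation is s² + (1.1 + 9.2·2)s + 9.2·27.2 = 0.
That is s² + 19.5s + 250.2 = 0, so ω_n = 15.82 rad/s and ζ = 19.5/(2·15.82) = 0.6163.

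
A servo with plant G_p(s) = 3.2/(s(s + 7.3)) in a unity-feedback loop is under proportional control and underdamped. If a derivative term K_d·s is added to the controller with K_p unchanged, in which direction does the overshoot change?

decrease

With PD the characteristic equation becomes s² + (a + K·K_d)s + K·K_p = 0; the damping term grows, ζ rises, overshoot falls.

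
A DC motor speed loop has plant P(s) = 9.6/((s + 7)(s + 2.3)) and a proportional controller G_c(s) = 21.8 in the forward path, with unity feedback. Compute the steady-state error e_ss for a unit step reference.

0.0714

The loop is type 0. Static position error constant K_pos = G_c(0)·P(0) = 21.8·0.5963 = 13.
Steady-state error to a unit step: e_ss = 1/(1+K_pos) = 1/14 = 0.0714.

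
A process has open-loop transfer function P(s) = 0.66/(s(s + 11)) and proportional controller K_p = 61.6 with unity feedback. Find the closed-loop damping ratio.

ζ = 0.863

With unity feedback the closed-loop characteristic equation is s² + 11s + 61.6·0.66 = s² + 11s + 40.66 = 0.
So ω_n² = 40.66 ⇒ ω_n = 6.376 rad/s, and ζ = 11/(2ω_n) = 0.863.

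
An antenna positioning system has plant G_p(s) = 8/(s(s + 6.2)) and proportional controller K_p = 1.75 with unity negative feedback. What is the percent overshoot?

0.958%

The closed-loop denominator s² + 6.2s + 14 gives ω_n = √14 = 3.742 and ζ = 6.2/(2ω_n) = 0.8285.
%OS = 100·exp(−πζ/√(1−ζ²)) = 100·exp(−π·0.8285/√0.3136) = 0.958%.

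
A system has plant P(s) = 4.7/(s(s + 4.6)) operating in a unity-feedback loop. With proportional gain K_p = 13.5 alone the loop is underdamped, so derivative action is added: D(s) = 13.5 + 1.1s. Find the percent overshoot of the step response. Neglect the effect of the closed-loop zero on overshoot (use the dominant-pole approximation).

Forward path: (13.5 + 1.1s)·4.7/(s(s+4.6)). The closed-loop characteristic equation is s² + (4.6 + 4.7·1.1)s + 4.7·13.5 = 0.
That is s² + 9.77s + 63.45 = 0, so ω_n = 7.966 rad/s and ζ = 9.77/(2·7.966) = 0.6133.
%OS = 100·exp(−πζ/√(1−ζ²)) = 8.72%.

8.72%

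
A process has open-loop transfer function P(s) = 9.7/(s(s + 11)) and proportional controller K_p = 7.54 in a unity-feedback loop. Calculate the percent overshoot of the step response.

Closed-loop characteristic equation: s² + 11s + 73.14 = 0, so ω_n = 8.552 rad/s and ζ = 11/(2·8.552) = 0.6431.
%OS = 100·exp(−πζ/√(1−ζ²)) = 100·exp(−π·0.6431/√0.5864) = 7.15%.

7.15%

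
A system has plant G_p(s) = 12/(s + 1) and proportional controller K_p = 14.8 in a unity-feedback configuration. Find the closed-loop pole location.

s = -178.6

Closed-loop transfer function: T(s) = K_p·G_p(s)/(1 + K_p·G_p(s)) = 177.6/(s + 1 + 177.6) = 177.6/(s + 178.6).
The closed-loop pole is at s = −178.6.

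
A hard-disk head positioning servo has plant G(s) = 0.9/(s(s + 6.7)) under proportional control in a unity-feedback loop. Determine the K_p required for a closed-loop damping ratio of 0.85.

K_p = 17.3

Closed-loop characteristic equation: s² + 6.7s + K_p·0.9 = 0.
So ω_n = √(0.9K_p) and 2ζω_n = 6.7, giving ζ = 6.7/(2√(0.9K_p)).
Setting ζ = 0.85: √(0.9K_p) = 6.7/(2·0.85) = 3.941, so K_p = 15.53/0.9 = 17.3.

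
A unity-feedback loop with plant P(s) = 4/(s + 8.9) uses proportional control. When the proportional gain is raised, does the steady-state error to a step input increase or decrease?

The position error constant K_pos = K_p·P(0) grows with K_p, and e_ss = 1/(1+K_pos) falls.

decrease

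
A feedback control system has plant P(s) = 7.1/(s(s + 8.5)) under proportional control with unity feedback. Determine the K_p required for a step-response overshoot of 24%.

From %OS = 100·exp(−πζ/√(1−ζ²)) = 24%, ζ = −ln(0.24)/√(π²+ln²(0.24)) = 0.4136.
Characteristic equation s² + 8.5s + 7.1K_p = 0 gives ζ = 8.5/(2√(7.1K_p)).
Setting ζ = 0.4136: √(7.1K_p) = 8.5/(2·0.4136) = 10.28, so K_p = 105.6/7.1 = 14.9.

K_p = 14.9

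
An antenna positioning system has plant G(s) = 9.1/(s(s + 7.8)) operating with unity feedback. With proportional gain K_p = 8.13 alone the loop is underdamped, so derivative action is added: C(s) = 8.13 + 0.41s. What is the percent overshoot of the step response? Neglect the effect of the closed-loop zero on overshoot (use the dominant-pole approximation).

5.86%

Forward path: (8.13 + 0.41s)·9.1/(s(s+7.8)). The closed-loop characteristic equation is s² + (7.8 + 9.1·0.41)s + 9.1·8.13 = 0.
That is s² + 11.53s + 73.98 = 0, so ω_n = 8.601 rad/s and ζ = 11.53/(2·8.601) = 0.6703.
%OS = 100·exp(−πζ/√(1−ζ²)) = 5.86%.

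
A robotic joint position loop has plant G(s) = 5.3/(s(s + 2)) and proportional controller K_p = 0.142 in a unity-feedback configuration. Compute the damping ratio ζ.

1 + K_p·G(s) = 0 gives s² + 2s + 0.7526 = 0.
So ω_n² = 0.7526 ⇒ ω_n = 0.8675 rad/s, and ζ = 2/(2ω_n) = 1.15.

ζ = 1.15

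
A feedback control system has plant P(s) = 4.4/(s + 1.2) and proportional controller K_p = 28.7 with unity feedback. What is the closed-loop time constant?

Closed-loop transfer function: T(s) = K_p·P(s)/(1 + K_p·P(s)) = 126.3/(s + 1.2 + 126.3) = 126.3/(s + 127.5).
Time constant τ = 1/127.5 = 0.00784 s.

τ = 0.00784 s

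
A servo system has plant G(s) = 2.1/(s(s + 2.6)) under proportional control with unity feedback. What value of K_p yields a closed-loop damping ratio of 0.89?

K_p = 1.02

Closed-loop characteristic equation: s² + 2.6s + K_p·2.1 = 0.
So ω_n = √(2.1K_p) and 2ζω_n = 2.6, giving ζ = 2.6/(2√(2.1K_p)).
Setting ζ = 0.89: √(2.1K_p) = 2.6/(2·0.89) = 1.461, so K_p = 2.134/2.1 = 1.02.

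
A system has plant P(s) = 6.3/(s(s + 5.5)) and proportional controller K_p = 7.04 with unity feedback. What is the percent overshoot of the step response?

From 1 + K_pP(s) = 0: s² + 5.5s + 44.35 = 0 ⇒ ω_n = 6.66, ζ = 0.4129.
%OS = 100·exp(−πζ/√(1−ζ²)) = 100·exp(−π·0.4129/√0.8295) = 24.1%.

24.1%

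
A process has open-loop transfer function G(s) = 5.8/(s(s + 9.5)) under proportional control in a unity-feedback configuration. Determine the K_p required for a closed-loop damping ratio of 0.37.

K_p = 28.4

Closed-loop characteristic equation: s² + 9.5s + K_p·5.8 = 0.
So ω_n = √(5.8K_p) and 2ζω_n = 9.5, giving ζ = 9.5/(2√(5.8K_p)).
Setting ζ = 0.37: √(5.8K_p) = 9.5/(2·0.37) = 12.84, so K_p = 164.8/5.8 = 28.4.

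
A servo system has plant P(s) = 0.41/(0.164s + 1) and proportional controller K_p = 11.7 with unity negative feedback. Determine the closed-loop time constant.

Closed loop: T(s) = K_p·P/(1+K_p·P) = 4.797/(0.164s + 1 + 4.797), with pole at s = −(1 + 4.797)/0.164 = −35.35.
Closed-loop time constant τ = 1/35.35 = 0.0283 s.

τ = 0.0283 s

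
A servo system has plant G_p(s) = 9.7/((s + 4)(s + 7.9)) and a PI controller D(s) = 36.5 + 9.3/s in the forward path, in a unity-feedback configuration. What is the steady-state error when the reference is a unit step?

The open loop D(s)G_p(s) has a pole at the origin (type 1), so the static position error constant is infinite and e_ss = 1/(1+∞) = 0.

0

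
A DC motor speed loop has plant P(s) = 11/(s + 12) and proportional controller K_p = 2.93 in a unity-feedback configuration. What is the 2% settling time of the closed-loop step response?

T_s ≈ 0.0904 s

Closed-loop transfer function: T(s) = K_p·P(s)/(1 + K_p·P(s)) = 32.23/(s + 12 + 32.23) = 32.23/(s + 44.23).
Time constant τ = 1/44.23 = 0.02261 s, so the 2% settling time is about 4τ = 0.0904 s.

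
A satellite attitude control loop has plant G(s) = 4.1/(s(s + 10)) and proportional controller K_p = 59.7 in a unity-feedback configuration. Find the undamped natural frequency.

ω_n = 15.6 rad/s

The closed-loop denominator is s(s+10) + 59.7·4.1 = s² + 10s + 244.8.
So ω_n² = 244.8 ⇒ ω_n = 15.65 rad/s, and ζ = 10/(2ω_n) = 0.32.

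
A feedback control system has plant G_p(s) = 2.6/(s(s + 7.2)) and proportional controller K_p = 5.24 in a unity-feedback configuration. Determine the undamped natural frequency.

With unity feedback the closed-loop characteristic equation is s² + 7.2s + 5.24·2.6 = s² + 7.2s + 13.62 = 0.
Matching s² + 2ζω_n s + ω_n²: ω_n = √13.62 = 3.691 rad/s and 2ζω_n = 7.2, so ζ = 7.2/(2·3.691) = 0.975.

ω_n = 3.69 rad/s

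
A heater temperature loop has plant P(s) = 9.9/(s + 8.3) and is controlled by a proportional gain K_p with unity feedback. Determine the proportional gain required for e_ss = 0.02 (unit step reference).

Steady-state error for a unit step on this type-0 loop is 1/(1 + K_p·P(0)).
P(0) = 1.193. Require 1/(1 + K_p·1.193) = 0.02, so 1 + 1.193·K_p = 50.
K_p = (50 − 1)/1.193 = 41.1.

K_p = 41.1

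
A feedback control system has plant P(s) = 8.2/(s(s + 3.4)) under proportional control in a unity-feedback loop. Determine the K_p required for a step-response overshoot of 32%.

K_p = 3.03

From %OS = 100·exp(−πζ/√(1−ζ²)) = 32%, ζ = −ln(0.32)/√(π²+ln²(0.32)) = 0.341.
Characteristic equation s² + 3.4s + 8.2K_p = 0 gives ζ = 3.4/(2√(8.2K_p)).
Setting ζ = 0.341: √(8.2K_p) = 3.4/(2·0.341) = 4.986, so K_p = 24.86/8.2 = 3.03.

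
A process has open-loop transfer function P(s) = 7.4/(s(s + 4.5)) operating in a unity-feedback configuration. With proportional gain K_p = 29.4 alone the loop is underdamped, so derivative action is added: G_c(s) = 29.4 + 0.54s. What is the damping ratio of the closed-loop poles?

ζ = 0.288

Forward path: (29.4 + 0.54s)·7.4/(s(s+4.5)). The closed-loop characteristic equation is s² + (4.5 + 7.4·0.54)s + 7.4·29.4 = 0.
That is s² + 8.496s + 217.6 = 0, so ω_n = 14.75 rad/s and ζ = 8.496/(2·14.75) = 0.288.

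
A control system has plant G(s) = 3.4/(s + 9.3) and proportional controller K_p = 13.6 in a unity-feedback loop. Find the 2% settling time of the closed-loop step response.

Closed-loop transfer function: T(s) = K_p·G(s)/(1 + K_p·G(s)) = 46.24/(s + 9.3 + 46.24) = 46.24/(s + 55.54).
Time constant τ = 1/55.54 = 0.01801 s, so the 2% settling time is about 4τ = 0.072 s.

T_s ≈ 0.072 s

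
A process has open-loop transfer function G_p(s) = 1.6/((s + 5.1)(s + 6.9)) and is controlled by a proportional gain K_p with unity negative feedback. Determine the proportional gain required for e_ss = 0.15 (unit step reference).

K_p = 125

The loop is type 0, so e_ss(step) = 1/(1 + K_pos) with K_pos = K_p·G_p(0).
G_p(0) = 0.04547. Require 1/(1 + K_p·0.04547) = 0.15, so 1 + 0.04547·K_p = 6.667.
K_p = (6.667 − 1)/0.04547 = 125.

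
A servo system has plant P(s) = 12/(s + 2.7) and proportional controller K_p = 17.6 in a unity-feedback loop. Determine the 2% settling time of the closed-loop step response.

Closed-loop transfer function: T(s) = K_p·P(s)/(1 + K_p·P(s)) = 211.2/(s + 2.7 + 211.2) = 211.2/(s + 213.9).
Time constant τ = 1/213.9 = 0.004675 s, so the 2% settling time is about 4τ = 0.0187 s.

T_s ≈ 0.0187 s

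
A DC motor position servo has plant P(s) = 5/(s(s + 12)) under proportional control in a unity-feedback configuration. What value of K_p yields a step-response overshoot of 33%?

From %OS = 100·exp(−πζ/√(1−ζ²)) = 33%, ζ = −ln(0.33)/√(π²+ln²(0.33)) = 0.3328.
Characteristic equation s² + 12s + 5K_p = 0 gives ζ = 12/(2√(5K_p)).
Setting ζ = 0.3328: √(5K_p) = 12/(2·0.3328) = 18.03, so K_p = 325.1/5 = 65.

K_p = 65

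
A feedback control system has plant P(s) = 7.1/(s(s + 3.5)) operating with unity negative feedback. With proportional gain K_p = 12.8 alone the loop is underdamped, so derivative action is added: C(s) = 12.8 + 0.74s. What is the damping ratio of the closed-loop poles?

ζ = 0.459

Forward path: (12.8 + 0.74s)·7.1/(s(s+3.5)). The closed-loop characteristic equation is s² + (3.5 + 7.1·0.74)s + 7.1·12.8 = 0.
That is s² + 8.754s + 90.88 = 0, so ω_n = 9.533 rad/s and ζ = 8.754/(2·9.533) = 0.4591.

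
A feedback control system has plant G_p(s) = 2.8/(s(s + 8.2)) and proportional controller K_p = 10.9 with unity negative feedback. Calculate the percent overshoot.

Closed-loop characteristic equation: s² + 8.2s + 30.52 = 0, so ω_n = 5.524 rad/s and ζ = 8.2/(2·5.524) = 0.7421.
%OS = 100·exp(−πζ/√(1−ζ²)) = 100·exp(−π·0.7421/√0.4492) = 3.08%.

3.08%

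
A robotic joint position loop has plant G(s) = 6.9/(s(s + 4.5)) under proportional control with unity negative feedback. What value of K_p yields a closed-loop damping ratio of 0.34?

Closed-loop characteristic equation: s² + 4.5s + K_p·6.9 = 0.
So ω_n = √(6.9K_p) and 2ζω_n = 4.5, giving ζ = 4.5/(2√(6.9K_p)).
Setting ζ = 0.34: √(6.9K_p) = 4.5/(2·0.34) = 6.618, so K_p = 43.79/6.9 = 6.35.

K_p = 6.35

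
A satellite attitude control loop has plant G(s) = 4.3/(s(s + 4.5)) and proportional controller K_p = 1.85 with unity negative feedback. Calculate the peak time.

T_p = 1.85 s

The closed-loop denominator s² + 4.5s + 7.955 gives ω_n = √7.955 = 2.82 and ζ = 4.5/(2ω_n) = 0.7977.
Damped frequency ω_d = ω_n√(1−ζ²) = 1.701 rad/s, so peak time T_p = π/ω_d = 1.85 s.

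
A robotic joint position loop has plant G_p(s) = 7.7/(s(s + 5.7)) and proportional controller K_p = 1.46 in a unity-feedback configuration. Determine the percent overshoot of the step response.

The closed-loop denominator s² + 5.7s + 11.24 gives ω_n = √11.24 = 3.353 and ζ = 5.7/(2ω_n) = 0.85.
%OS = 100·exp(−πζ/√(1−ζ²)) = 100·exp(−π·0.85/√0.2775) = 0.629%.

0.629%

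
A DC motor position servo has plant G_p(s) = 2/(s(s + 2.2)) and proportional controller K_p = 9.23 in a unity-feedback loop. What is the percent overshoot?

The closed-loop denominator s² + 2.2s + 18.46 gives ω_n = √18.46 = 4.297 and ζ = 2.2/(2ω_n) = 0.256.
%OS = 100·exp(−πζ/√(1−ζ²)) = 100·exp(−π·0.256/√0.9345) = 43.5%.

43.5%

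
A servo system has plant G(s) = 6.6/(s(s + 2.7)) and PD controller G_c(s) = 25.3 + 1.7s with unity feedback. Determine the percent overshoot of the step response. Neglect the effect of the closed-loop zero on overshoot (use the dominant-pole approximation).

13.4%

Forward path: (25.3 + 1.7s)·6.6/(s(s+2.7)). The closed-loop characteristic equation is s² + (2.7 + 6.6·1.7)s + 6.6·25.3 = 0.
That is s² + 13.92s + 167 = 0, so ω_n = 12.92 rad/s and ζ = 13.92/(2·12.92) = 0.5386.
%OS = 100·exp(−πζ/√(1−ζ²)) = 13.4%.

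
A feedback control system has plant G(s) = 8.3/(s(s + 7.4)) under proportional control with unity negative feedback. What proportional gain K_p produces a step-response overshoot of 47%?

K_p = 30.2

From %OS = 100·exp(−πζ/√(1−ζ²)) = 47%, ζ = −ln(0.47)/√(π²+ln²(0.47)) = 0.2337.
Characteristic equation s² + 7.4s + 8.3K_p = 0 gives ζ = 7.4/(2√(8.3K_p)).
Setting ζ = 0.2337: √(8.3K_p) = 7.4/(2·0.2337) = 15.83, so K_p = 250.7/8.3 = 30.2.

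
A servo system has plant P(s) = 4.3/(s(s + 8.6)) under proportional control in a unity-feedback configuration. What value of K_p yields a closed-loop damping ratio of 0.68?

Closed-loop characteristic equation: s² + 8.6s + K_p·4.3 = 0.
So ω_n = √(4.3K_p) and 2ζω_n = 8.6, giving ζ = 8.6/(2√(4.3K_p)).
Setting ζ = 0.68: √(4.3K_p) = 8.6/(2·0.68) = 6.324, so K_p = 39.99/4.3 = 9.3.

K_p = 9.3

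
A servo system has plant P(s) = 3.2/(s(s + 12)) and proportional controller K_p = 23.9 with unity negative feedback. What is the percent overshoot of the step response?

5.17%

From 1 + K_pP(s) = 0: s² + 12s + 76.48 = 0 ⇒ ω_n = 8.745, ζ = 0.6861.
%OS = 100·exp(−πζ/√(1−ζ²)) = 100·exp(−π·0.6861/√0.5293) = 5.17%.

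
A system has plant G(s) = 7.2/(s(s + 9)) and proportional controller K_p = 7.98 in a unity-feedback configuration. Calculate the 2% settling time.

T_s ≈ 0.889 s

The closed-loop denominator s² + 9s + 57.46 gives ω_n = √57.46 = 7.58 and ζ = 9/(2ω_n) = 0.5937.
2% settling time T_s ≈ 4/(ζω_n) = 4/4.5 = 0.889 s.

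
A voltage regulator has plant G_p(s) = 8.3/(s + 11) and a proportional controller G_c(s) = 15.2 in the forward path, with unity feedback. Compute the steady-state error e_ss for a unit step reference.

The loop is type 0. Static position error constant K_pos = G_c(0)·G_p(0) = 15.2·0.7545 = 11.47.
Steady-state error to a unit step: e_ss = 1/(1+K_pos) = 1/12.47 = 0.0802.

0.0802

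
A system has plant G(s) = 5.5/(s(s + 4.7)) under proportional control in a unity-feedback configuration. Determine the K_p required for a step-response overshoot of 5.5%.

K_p = 2.18

From %OS = 100·exp(−πζ/√(1−ζ²)) = 5.5%, ζ = −ln(0.055)/√(π²+ln²(0.055)) = 0.6783.
Characteristic equation s² + 4.7s + 5.5K_p = 0 gives ζ = 4.7/(2√(5.5K_p)).
Setting ζ = 0.6783: √(5.5K_p) = 4.7/(2·0.6783) = 3.464, so K_p = 12/5.5 = 2.18.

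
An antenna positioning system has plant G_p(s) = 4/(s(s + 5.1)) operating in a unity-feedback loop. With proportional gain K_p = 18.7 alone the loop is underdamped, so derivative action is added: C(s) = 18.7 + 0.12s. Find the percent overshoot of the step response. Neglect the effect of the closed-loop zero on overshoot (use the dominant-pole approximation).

34.3%

Forward path: (18.7 + 0.12s)·4/(s(s+5.1)). The closed-loop characteristic equation is s² + (5.1 + 4·0.12)s + 4·18.7 = 0.
That is s² + 5.58s + 74.8 = 0, so ω_n = 8.649 rad/s and ζ = 5.58/(2·8.649) = 0.3226.
%OS = 100·exp(−πζ/√(1−ζ²)) = 34.3%.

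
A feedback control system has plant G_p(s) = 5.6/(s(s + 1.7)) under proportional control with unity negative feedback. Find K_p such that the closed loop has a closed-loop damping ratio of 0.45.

K_p = 0.637

Closed-loop characteristic equation: s² + 1.7s + K_p·5.6 = 0.
So ω_n = √(5.6K_p) and 2ζω_n = 1.7, giving ζ = 1.7/(2√(5.6K_p)).
Setting ζ = 0.45: √(5.6K_p) = 1.7/(2·0.45) = 1.889, so K_p = 3.568/5.6 = 0.637.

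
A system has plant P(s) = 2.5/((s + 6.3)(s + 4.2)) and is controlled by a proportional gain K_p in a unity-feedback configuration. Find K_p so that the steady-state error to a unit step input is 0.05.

K_p = 201

For a type-0 loop with proportional control, e_ss = 1/(1 + K_p·P(0)).
P(0) = 0.09448. Require 1/(1 + K_p·0.09448) = 0.05, so 1 + 0.09448·K_p = 20.
K_p = (20 − 1)/0.09448 = 201.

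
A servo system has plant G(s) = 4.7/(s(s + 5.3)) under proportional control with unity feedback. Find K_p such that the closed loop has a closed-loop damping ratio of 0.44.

Closed-loop characteristic equation: s² + 5.3s + K_p·4.7 = 0.
So ω_n = √(4.7K_p) and 2ζω_n = 5.3, giving ζ = 5.3/(2√(4.7K_p)).
Setting ζ = 0.44: √(4.7K_p) = 5.3/(2·0.44) = 6.023, so K_p = 36.27/4.7 = 7.72.

K_p = 7.72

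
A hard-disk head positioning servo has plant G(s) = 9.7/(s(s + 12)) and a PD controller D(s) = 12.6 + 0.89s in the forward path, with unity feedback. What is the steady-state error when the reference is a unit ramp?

The loop has one pole at the origin (type 1). Velocity error constant K_v = lim_{s→0} s·D(s)G(s) = 12.6·9.7/12 = 10.18.
Steady-state error to a unit ramp: e_ss = 1/K_v = 0.0982.

0.0982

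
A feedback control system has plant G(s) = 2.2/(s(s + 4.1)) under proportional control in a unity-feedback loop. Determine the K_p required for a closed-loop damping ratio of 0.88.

Closed-loop characteristic equation: s² + 4.1s + K_p·2.2 = 0.
So ω_n = √(2.2K_p) and 2ζω_n = 4.1, giving ζ = 4.1/(2√(2.2K_p)).
Setting ζ = 0.88: √(2.2K_p) = 4.1/(2·0.88) = 2.33, so K_p = 5.427/2.2 = 2.47.

K_p = 2.47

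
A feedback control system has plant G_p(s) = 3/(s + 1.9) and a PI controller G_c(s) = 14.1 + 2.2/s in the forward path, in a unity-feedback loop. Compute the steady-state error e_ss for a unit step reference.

The open loop G_c(s)G_p(s) has a pole at the origin (type 1), so the static position error constant is infinite and e_ss = 1/(1+∞) = 0.

0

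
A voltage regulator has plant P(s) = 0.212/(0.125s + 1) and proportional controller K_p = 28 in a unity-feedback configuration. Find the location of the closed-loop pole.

Closed loop: T(s) = K_p·P/(1+K_p·P) = 5.936/(0.125s + 1 + 5.936), with pole at s = −(1 + 5.936)/0.125 = −55.49.

s = -55.49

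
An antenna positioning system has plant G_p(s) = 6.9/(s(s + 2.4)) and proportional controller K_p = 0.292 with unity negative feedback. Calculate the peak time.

T_p = 4.14 s

From 1 + K_pG_p(s) = 0: s² + 2.4s + 2.015 = 0 ⇒ ω_n = 1.419, ζ = 0.8454.
Damped frequency ω_d = ω_n√(1−ζ²) = 0.7582 rad/s, so peak time T_p = π/ω_d = 4.14 s.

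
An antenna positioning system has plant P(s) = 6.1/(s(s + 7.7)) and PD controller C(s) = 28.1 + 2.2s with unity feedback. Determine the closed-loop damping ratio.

Forward path: (28.1 + 2.2s)·6.1/(s(s+7.7)). The closed-loop characteristic equation is s² + (7.7 + 6.1·2.2)s + 6.1·28.1 = 0.
That is s² + 21.12s + 171.4 = 0, so ω_n = 13.09 rad/s and ζ = 21.12/(2·13.09) = 0.8066.

ζ = 0.807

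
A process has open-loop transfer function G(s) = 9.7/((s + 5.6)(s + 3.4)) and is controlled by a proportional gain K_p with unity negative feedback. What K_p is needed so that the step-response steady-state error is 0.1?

K_p = 17.7

For a type-0 loop with proportional control, e_ss = 1/(1 + K_p·G(0)).
G(0) = 0.5095. Require 1/(1 + K_p·0.5095) = 0.1, so 1 + 0.5095·K_p = 10.
K_p = (10 − 1)/0.5095 = 17.7.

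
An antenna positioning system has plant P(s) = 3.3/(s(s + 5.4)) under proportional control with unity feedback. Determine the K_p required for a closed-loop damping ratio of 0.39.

K_p = 14.5

Closed-loop characteristic equation: s² + 5.4s + K_p·3.3 = 0.
So ω_n = √(3.3K_p) and 2ζω_n = 5.4, giving ζ = 5.4/(2√(3.3K_p)).
Setting ζ = 0.39: √(3.3K_p) = 5.4/(2·0.39) = 6.923, so K_p = 47.93/3.3 = 14.5.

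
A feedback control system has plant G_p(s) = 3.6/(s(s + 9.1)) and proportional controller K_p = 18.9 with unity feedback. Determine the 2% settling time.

From 1 + K_pG_p(s) = 0: s² + 9.1s + 68.04 = 0 ⇒ ω_n = 8.249, ζ = 0.5516.
2% settling time T_s ≈ 4/(ζω_n) = 4/4.55 = 0.879 s.

T_s ≈ 0.879 s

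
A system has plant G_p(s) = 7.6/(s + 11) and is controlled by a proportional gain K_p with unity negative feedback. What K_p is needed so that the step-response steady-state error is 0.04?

K_p = 34.7

For a type-0 loop with proportional control, e_ss = 1/(1 + K_p·G_p(0)).
G_p(0) = 0.6909. Require 1/(1 + K_p·0.6909) = 0.04, so 1 + 0.6909·K_p = 25.
K_p = (25 − 1)/0.6909 = 34.7.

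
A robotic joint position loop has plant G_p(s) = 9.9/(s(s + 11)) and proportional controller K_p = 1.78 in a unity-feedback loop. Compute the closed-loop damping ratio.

The closed-loop denominator is s(s+11) + 1.78·9.9 = s² + 11s + 17.62.
So ω_n² = 17.62 ⇒ ω_n = 4.198 rad/s, and ζ = 11/(2ω_n) = 1.31.

ζ = 1.31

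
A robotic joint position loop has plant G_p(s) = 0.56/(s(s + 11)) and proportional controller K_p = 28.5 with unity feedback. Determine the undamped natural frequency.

The closed-loop denominator is s(s+11) + 28.5·0.56 = s² + 11s + 15.96.
Matching s² + 2ζω_n s + ω_n²: ω_n = √15.96 = 3.995 rad/s and 2ζω_n = 11, so ζ = 11/(2·3.995) = 1.38.

ω_n = 3.99 rad/s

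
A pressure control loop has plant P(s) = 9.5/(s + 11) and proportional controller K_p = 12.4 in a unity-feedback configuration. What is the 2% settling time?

T_s ≈ 0.0311 s

Closed-loop transfer function: T(s) = K_p·P(s)/(1 + K_p·P(s)) = 117.8/(s + 11 + 117.8) = 117.8/(s + 128.8).
Time constant τ = 1/128.8 = 0.007764 s, so the 2% settling time is about 4τ = 0.0311 s.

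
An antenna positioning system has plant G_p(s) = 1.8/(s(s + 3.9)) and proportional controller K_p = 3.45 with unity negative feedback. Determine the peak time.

Closed-loop characteristic equation: s² + 3.9s + 6.21 = 0, so ω_n = 2.492 rad/s and ζ = 3.9/(2·2.492) = 0.7825.
Damped frequency ω_d = ω_n√(1−ζ²) = 1.552 rad/s, so peak time T_p = π/ω_d = 2.02 s.

T_p = 2.02 s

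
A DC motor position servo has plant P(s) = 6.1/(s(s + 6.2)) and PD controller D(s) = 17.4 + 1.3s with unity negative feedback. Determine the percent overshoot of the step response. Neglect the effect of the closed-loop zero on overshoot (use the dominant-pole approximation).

5.18%

Forward path: (17.4 + 1.3s)·6.1/(s(s+6.2)). The closed-loop characteristic equation is s² + (6.2 + 6.1·1.3)s + 6.1·17.4 = 0.
That is s² + 14.13s + 106.1 = 0, so ω_n = 10.3 rad/s and ζ = 14.13/(2·10.3) = 0.6858.
%OS = 100·exp(−πζ/√(1−ζ²)) = 5.18%.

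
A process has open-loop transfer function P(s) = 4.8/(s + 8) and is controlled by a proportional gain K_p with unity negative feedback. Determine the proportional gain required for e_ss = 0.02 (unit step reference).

K_p = 81.7

Steady-state error for a unit step on this type-0 loop is 1/(1 + K_p·P(0)).
P(0) = 0.6. Require 1/(1 + K_p·0.6) = 0.02, so 1 + 0.6·K_p = 50.
K_p = (50 − 1)/0.6 = 81.7.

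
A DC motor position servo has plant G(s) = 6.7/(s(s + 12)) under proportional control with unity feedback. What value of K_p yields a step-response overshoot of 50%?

From %OS = 100·exp(−πζ/√(1−ζ²)) = 50%, ζ = −ln(0.5)/√(π²+ln²(0.5)) = 0.2155.
Characteristic equation s² + 12s + 6.7K_p = 0 gives ζ = 12/(2√(6.7K_p)).
Setting ζ = 0.2155: √(6.7K_p) = 12/(2·0.2155) = 27.85, so K_p = 775.5/6.7 = 116.

K_p = 116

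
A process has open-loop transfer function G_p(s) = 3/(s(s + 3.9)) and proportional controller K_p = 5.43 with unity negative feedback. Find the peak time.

From 1 + K_pG_p(s) = 0: s² + 3.9s + 16.29 = 0 ⇒ ω_n = 4.036, ζ = 0.4831.
Damped frequency ω_d = ω_n√(1−ζ²) = 3.534 rad/s, so peak time T_p = π/ω_d = 0.889 s.

T_p = 0.889 s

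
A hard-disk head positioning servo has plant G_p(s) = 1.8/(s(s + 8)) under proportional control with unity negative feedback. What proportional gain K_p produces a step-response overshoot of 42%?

K_p = 125

From %OS = 100·exp(−πζ/√(1−ζ²)) = 42%, ζ = −ln(0.42)/√(π²+ln²(0.42)) = 0.2662.
Characteristic equation s² + 8s + 1.8K_p = 0 gives ζ = 8/(2√(1.8K_p)).
Setting ζ = 0.2662: √(1.8K_p) = 8/(2·0.2662) = 15.03, so K_p = 225.8/1.8 = 125.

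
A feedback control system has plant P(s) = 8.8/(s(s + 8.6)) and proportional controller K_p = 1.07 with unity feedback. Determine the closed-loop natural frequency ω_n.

ω_n = 3.07 rad/s

The closed-loop denominator is s(s+8.6) + 1.07·8.8 = s² + 8.6s + 9.416.
So ω_n² = 9.416 ⇒ ω_n = 3.069 rad/s, and ζ = 8.6/(2ω_n) = 1.4.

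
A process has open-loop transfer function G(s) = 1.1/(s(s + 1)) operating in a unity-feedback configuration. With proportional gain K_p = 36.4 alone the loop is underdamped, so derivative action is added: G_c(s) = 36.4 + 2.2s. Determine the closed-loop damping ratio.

Forward path: (36.4 + 2.2s)·1.1/(s(s+1)). The closed-loop characteristic equation is s² + (1 + 1.1·2.2)s + 1.1·36.4 = 0.
That is s² + 3.42s + 40.04 = 0, so ω_n = 6.328 rad/s and ζ = 3.42/(2·6.328) = 0.2702.

ζ = 0.27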